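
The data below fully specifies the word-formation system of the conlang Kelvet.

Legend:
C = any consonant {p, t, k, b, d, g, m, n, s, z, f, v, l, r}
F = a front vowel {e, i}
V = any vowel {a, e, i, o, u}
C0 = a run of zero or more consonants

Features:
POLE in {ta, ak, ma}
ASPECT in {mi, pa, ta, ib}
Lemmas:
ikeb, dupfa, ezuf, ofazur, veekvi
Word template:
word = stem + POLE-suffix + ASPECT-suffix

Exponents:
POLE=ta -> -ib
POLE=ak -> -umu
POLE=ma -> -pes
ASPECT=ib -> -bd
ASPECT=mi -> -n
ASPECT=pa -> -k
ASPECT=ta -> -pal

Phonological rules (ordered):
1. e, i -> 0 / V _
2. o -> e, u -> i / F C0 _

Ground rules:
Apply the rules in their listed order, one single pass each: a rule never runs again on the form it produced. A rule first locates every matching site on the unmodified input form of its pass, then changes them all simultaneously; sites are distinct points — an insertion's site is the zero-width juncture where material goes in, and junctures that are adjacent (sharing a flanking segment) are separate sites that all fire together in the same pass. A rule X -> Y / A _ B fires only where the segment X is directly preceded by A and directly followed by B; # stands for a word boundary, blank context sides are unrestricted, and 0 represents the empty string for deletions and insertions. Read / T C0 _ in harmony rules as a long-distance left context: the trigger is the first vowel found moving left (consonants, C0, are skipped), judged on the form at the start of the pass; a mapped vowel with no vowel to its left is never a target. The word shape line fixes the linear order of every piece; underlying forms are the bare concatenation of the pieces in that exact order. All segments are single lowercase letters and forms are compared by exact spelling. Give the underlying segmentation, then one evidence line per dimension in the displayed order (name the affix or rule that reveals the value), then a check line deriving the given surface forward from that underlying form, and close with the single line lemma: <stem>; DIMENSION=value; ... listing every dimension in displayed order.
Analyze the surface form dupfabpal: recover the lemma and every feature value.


underlying: dupfa-ib-pal
POLE=ta - signalled by the affix -ib
ASPECT=ta - signalled by the affix -pal
check: dupfaibpal -> dupfabpal -> dupfabpal
lemma: dupfa; POLE=ta; ASPECT=ta


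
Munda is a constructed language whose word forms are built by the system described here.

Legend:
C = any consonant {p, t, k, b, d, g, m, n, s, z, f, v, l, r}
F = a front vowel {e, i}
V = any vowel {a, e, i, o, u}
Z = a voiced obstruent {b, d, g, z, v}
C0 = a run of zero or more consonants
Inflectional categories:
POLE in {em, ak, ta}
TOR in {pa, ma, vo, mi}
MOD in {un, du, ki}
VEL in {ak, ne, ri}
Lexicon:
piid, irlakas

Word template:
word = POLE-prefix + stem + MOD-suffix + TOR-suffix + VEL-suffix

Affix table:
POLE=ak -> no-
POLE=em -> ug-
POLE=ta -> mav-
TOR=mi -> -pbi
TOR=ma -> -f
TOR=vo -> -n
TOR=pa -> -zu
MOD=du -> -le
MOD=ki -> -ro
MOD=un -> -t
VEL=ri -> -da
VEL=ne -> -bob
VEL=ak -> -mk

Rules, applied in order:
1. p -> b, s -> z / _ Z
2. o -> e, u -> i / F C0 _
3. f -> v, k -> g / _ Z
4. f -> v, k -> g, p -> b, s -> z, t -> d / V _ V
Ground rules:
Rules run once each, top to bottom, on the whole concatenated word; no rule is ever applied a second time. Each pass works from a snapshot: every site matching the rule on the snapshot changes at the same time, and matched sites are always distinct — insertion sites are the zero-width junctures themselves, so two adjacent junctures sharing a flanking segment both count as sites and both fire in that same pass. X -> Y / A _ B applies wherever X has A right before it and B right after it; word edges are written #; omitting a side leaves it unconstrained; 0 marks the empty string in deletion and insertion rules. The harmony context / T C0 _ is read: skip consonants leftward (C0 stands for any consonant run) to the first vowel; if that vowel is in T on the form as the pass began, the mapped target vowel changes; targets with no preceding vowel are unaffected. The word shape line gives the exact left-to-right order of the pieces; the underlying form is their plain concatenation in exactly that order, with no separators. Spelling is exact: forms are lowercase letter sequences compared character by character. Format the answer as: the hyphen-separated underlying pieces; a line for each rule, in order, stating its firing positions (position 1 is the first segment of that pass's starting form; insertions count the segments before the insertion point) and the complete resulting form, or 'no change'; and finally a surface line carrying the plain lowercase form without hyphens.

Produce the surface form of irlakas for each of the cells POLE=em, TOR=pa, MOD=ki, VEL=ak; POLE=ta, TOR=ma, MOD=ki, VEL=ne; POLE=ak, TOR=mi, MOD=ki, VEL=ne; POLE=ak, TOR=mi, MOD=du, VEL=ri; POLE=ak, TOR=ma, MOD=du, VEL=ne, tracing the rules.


cell POLE=em, TOR=pa, MOD=ki, VEL=ak:
underlying: ug-irlakas-ro-zu-mk
1. p -> b, s -> z / _ Z: no change
2. o -> e, u -> i / F C0 _: no change
3. f -> v, k -> g / _ Z: no change
4. f -> v, k -> g, p -> b, s -> z, t -> d / V _ V: fires at position(s) 7: ugirlagasrozumk
surface: ugirlagasrozumk

cell POLE=ta, TOR=ma, MOD=ki, VEL=ne:
underlying: mav-irlakas-ro-f-bob
1. p -> b, s -> z / _ Z: no change
2. o -> e, u -> i / F C0 _: no change
3. f -> v, k -> g / _ Z: fires at position(s) 13: mavirlakasrovbob
4. f -> v, k -> g, p -> b, s -> z, t -> d / V _ V: fires at position(s) 8: mavirlagasrovbob
surface: mavirlagasrovbob

cell POLE=ak, TOR=mi, MOD=ki, VEL=ne:
underlying: no-irlakas-ro-pbi-bob
1. p -> b, s -> z / _ Z: fires at position(s) 12: noirlakasrobbibob
2. o -> e, u -> i / F C0 _: fires at position(s) 16: noirlakasrobbibeb
3. f -> v, k -> g / _ Z: no change
4. f -> v, k -> g, p -> b, s -> z, t -> d / V _ V: fires at position(s) 7: noirlagasrobbibeb
surface: noirlagasrobbibeb

cell POLE=ak, TOR=mi, MOD=du, VEL=ri:
underlying: no-irlakas-le-pbi-da
1. p -> b, s -> z / _ Z: fires at position(s) 12: noirlakaslebbida
2. o -> e, u -> i / F C0 _: no change
3. f -> v, k -> g / _ Z: no change
4. f -> v, k -> g, p -> b, s -> z, t -> d / V _ V: fires at position(s) 7: noirlagaslebbida
surface: noirlagaslebbida

cell POLE=ak, TOR=ma, MOD=du, VEL=ne:
underlying: no-irlakas-le-f-bob
1. p -> b, s -> z / _ Z: no change
2. o -> e, u -> i / F C0 _: fires at position(s) 14: noirlakaslefbeb
3. f -> v, k -> g / _ Z: fires at position(s) 12: noirlakaslevbeb
4. f -> v, k -> g, p -> b, s -> z, t -> d / V _ V: fires at position(s) 7: noirlagaslevbeb
surface: noirlagaslevbeb


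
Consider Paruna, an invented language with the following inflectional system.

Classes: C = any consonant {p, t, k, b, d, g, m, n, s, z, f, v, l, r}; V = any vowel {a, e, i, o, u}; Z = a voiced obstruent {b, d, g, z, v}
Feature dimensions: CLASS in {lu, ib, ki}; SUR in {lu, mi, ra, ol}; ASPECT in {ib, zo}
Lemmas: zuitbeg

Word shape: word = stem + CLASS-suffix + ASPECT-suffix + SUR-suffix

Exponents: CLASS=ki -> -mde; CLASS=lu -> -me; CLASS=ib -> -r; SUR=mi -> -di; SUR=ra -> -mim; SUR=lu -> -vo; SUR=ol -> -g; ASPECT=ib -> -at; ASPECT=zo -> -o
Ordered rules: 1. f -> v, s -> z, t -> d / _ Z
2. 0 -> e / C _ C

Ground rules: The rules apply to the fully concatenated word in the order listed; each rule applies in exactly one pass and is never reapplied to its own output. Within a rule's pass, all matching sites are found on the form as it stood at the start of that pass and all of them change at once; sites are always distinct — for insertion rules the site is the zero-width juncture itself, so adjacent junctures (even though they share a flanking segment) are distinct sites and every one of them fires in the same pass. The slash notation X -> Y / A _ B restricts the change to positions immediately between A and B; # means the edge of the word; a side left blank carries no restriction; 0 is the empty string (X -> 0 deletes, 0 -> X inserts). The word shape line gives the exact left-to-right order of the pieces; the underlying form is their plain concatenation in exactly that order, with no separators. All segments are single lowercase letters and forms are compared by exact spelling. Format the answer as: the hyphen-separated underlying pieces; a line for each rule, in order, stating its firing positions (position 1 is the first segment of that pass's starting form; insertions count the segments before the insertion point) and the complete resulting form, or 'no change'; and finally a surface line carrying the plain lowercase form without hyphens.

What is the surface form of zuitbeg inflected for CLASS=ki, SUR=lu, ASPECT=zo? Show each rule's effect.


underlying: zuitbeg-mde-o-vo
1. f -> v, s -> z, t -> d / _ Z: fires at position(s) 4: zuidbegmdeovo
2. 0 -> e / C _ C: inserts after position(s) 4, 7, 8: zuidebegemedeovo
surface: zuidebegemedeovo


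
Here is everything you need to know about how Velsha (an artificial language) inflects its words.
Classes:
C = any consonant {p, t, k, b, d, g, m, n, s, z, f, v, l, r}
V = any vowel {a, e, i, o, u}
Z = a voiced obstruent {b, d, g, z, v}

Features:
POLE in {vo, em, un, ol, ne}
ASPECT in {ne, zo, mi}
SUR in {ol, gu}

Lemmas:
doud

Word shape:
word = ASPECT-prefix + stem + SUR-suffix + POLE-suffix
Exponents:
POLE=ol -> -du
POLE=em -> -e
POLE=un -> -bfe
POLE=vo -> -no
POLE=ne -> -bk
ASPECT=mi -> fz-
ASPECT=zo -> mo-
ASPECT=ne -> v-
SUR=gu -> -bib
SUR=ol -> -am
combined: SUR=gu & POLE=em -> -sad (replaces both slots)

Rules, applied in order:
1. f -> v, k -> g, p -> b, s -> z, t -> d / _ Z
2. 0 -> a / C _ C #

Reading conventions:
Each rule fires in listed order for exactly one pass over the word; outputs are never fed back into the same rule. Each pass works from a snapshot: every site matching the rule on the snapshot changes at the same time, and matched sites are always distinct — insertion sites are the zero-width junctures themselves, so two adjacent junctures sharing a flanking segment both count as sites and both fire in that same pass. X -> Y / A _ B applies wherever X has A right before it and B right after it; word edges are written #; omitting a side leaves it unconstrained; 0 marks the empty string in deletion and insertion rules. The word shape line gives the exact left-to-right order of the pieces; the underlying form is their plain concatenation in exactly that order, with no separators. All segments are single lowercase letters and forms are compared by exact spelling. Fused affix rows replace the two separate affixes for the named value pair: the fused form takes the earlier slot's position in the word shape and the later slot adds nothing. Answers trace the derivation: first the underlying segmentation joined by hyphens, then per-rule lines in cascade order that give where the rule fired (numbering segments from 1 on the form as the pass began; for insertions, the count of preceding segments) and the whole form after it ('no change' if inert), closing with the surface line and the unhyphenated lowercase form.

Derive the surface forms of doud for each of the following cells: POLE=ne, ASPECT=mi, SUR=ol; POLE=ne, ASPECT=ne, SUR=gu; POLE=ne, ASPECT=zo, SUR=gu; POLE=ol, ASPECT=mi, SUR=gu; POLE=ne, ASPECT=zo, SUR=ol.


cell POLE=ne, ASPECT=mi, SUR=ol:
underlying: fz-doud-am-bk
1. f -> v, k -> g, p -> b, s -> z, t -> d / _ Z: fires at position(s) 1: vzdoudambk
2. 0 -> a / C _ C #: inserts after position(s) 9: vzdoudambak
surface: vzdoudambak

cell POLE=ne, ASPECT=ne, SUR=gu:
underlying: v-doud-bib-bk
1. f -> v, k -> g, p -> b, s -> z, t -> d / _ Z: no change
2. 0 -> a / C _ C #: inserts after position(s) 9: vdoudbibbak
surface: vdoudbibbak

cell POLE=ne, ASPECT=zo, SUR=gu:
underlying: mo-doud-bib-bk
1. f -> v, k -> g, p -> b, s -> z, t -> d / _ Z: no change
2. 0 -> a / C _ C #: inserts after position(s) 10: modoudbibbak
surface: modoudbibbak

cell POLE=ol, ASPECT=mi, SUR=gu:
underlying: fz-doud-bib-du
1. f -> v, k -> g, p -> b, s -> z, t -> d / _ Z: fires at position(s) 1: vzdoudbibdu
2. 0 -> a / C _ C #: no change
surface: vzdoudbibdu

cell POLE=ne, ASPECT=zo, SUR=ol:
underlying: mo-doud-am-bk
1. f -> v, k -> g, p -> b, s -> z, t -> d / _ Z: no change
2. 0 -> a / C _ C #: inserts after position(s) 9: modoudambak
surface: modoudambak


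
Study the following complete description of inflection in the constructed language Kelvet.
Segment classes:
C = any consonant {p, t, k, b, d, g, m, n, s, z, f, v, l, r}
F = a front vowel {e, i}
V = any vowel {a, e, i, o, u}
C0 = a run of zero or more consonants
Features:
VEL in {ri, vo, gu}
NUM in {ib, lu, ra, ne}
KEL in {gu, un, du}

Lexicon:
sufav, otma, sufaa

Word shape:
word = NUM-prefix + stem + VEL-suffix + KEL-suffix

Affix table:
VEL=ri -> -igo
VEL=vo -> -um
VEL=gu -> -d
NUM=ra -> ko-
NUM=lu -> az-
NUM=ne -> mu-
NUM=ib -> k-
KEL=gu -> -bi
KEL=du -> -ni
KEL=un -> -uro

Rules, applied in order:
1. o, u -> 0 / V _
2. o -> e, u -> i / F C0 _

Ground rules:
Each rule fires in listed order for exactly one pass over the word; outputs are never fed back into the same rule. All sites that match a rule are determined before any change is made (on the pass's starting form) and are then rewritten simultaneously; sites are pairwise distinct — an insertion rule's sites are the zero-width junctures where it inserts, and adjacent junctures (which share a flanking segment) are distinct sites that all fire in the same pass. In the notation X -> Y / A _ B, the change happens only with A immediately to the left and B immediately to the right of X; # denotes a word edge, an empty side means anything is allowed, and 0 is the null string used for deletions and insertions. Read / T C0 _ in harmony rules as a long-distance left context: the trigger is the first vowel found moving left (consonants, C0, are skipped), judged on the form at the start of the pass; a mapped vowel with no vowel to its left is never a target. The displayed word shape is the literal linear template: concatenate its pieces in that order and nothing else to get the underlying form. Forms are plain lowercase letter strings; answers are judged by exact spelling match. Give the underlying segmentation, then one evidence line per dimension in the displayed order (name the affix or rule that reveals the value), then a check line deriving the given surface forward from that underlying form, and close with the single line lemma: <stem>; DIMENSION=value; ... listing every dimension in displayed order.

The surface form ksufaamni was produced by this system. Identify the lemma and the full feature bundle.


underlying: k-sufaa-um-ni
VEL=vo - signalled by the affix -um
NUM=ib - signalled by the affix k-
KEL=du - signalled by the affix -ni
check: ksufaaumni -> ksufaamni -> ksufaamni
lemma: sufaa; VEL=vo; NUM=ib; KEL=du


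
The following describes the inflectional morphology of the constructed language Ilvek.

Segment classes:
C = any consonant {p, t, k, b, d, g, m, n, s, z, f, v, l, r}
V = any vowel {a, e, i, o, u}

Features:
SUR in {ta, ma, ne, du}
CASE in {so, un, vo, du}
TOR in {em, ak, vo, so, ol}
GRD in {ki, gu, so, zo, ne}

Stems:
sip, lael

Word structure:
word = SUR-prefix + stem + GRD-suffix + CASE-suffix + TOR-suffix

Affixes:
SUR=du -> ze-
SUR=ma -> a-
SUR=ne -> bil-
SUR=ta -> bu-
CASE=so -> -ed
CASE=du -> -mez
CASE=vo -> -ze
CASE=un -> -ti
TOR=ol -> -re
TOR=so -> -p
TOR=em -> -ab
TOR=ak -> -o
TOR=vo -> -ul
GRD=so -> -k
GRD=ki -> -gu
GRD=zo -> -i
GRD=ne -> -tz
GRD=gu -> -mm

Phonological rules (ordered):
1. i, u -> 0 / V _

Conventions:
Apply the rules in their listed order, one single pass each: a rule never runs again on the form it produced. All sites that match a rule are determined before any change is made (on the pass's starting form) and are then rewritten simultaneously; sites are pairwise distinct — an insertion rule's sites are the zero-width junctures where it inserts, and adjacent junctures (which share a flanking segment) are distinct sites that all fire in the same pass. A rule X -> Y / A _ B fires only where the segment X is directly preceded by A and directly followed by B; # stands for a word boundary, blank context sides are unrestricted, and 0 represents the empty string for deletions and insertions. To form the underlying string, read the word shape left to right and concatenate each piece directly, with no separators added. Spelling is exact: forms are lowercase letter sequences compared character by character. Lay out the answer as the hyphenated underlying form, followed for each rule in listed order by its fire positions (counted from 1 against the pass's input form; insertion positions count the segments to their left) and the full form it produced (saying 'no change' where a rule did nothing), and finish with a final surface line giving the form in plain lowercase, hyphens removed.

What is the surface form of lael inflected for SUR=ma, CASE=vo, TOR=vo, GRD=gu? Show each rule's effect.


underlying: a-lael-mm-ze-ul
1. i, u -> 0 / V _: fires at position(s) 10: alaelmmzel
surface: alaelmmzel


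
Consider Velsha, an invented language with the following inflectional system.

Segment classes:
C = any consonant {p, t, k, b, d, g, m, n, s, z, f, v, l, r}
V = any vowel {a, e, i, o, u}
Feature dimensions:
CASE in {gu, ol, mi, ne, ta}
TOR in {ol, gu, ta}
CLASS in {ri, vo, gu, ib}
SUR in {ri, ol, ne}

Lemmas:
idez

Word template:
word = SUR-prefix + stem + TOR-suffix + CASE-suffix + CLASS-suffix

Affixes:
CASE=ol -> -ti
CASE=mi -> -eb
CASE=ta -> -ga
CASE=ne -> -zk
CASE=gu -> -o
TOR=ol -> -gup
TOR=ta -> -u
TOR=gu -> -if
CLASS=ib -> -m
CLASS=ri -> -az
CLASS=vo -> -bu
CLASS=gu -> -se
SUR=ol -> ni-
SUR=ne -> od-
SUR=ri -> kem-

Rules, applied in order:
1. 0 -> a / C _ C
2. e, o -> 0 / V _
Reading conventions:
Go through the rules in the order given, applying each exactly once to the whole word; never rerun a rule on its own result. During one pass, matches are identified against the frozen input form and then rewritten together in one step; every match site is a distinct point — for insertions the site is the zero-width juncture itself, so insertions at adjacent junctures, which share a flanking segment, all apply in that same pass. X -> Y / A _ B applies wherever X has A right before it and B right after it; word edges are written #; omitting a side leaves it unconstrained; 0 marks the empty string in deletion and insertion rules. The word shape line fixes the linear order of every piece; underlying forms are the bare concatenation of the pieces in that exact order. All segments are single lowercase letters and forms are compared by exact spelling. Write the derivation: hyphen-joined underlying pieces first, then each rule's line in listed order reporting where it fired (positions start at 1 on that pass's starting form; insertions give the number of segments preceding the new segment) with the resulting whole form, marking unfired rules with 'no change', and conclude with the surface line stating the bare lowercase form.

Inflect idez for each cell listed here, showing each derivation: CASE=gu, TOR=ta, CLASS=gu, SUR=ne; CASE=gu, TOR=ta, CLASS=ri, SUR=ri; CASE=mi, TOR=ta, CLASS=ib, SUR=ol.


cell CASE=gu, TOR=ta, CLASS=gu, SUR=ne:
underlying: od-idez-u-o-se
1. 0 -> a / C _ C: no change
2. e, o -> 0 / V _: fires at position(s) 8: odidezuse
surface: odidezuse

cell CASE=gu, TOR=ta, CLASS=ri, SUR=ri:
underlying: kem-idez-u-o-az
1. 0 -> a / C _ C: no change
2. e, o -> 0 / V _: fires at position(s) 9: kemidezuaz
surface: kemidezuaz

cell CASE=mi, TOR=ta, CLASS=ib, SUR=ol:
underlying: ni-idez-u-eb-m
1. 0 -> a / C _ C: inserts after position(s) 9: niidezuebam
2. e, o -> 0 / V _: fires at position(s) 8: niidezubam
surface: niidezubam


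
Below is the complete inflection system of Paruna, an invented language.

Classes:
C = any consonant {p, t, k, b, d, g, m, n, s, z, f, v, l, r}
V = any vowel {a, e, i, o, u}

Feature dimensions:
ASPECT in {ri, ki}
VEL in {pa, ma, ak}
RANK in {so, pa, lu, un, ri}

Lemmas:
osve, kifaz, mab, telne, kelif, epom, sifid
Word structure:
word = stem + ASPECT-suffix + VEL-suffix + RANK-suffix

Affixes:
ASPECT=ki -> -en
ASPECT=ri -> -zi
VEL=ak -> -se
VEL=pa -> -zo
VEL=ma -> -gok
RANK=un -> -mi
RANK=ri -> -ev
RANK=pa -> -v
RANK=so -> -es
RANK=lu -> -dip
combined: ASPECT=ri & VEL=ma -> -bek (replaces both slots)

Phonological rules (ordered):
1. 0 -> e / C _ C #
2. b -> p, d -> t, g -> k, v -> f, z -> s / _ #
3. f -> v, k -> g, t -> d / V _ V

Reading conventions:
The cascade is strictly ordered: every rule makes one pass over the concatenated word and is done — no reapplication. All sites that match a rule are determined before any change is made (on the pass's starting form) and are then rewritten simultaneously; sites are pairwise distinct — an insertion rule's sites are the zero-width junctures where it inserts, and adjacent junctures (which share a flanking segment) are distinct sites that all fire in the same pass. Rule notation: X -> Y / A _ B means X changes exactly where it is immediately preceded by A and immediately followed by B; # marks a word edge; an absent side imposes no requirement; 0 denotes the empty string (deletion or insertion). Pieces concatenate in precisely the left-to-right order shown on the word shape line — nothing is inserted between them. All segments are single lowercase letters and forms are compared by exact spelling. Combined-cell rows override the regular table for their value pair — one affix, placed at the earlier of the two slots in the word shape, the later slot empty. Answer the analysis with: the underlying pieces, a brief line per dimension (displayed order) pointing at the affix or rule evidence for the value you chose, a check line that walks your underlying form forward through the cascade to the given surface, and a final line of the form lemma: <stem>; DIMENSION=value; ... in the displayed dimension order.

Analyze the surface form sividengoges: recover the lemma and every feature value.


underlying: sifid-en-gok-es
ASPECT=ki - signalled by the affix -en
VEL=ma - signalled by the affix -gok
RANK=so - signalled by the affix -es
check: sifidengokes -> sifidengokes -> sifidengokes -> sividengoges
lemma: sifid; ASPECT=ki; VEL=ma; RANK=so


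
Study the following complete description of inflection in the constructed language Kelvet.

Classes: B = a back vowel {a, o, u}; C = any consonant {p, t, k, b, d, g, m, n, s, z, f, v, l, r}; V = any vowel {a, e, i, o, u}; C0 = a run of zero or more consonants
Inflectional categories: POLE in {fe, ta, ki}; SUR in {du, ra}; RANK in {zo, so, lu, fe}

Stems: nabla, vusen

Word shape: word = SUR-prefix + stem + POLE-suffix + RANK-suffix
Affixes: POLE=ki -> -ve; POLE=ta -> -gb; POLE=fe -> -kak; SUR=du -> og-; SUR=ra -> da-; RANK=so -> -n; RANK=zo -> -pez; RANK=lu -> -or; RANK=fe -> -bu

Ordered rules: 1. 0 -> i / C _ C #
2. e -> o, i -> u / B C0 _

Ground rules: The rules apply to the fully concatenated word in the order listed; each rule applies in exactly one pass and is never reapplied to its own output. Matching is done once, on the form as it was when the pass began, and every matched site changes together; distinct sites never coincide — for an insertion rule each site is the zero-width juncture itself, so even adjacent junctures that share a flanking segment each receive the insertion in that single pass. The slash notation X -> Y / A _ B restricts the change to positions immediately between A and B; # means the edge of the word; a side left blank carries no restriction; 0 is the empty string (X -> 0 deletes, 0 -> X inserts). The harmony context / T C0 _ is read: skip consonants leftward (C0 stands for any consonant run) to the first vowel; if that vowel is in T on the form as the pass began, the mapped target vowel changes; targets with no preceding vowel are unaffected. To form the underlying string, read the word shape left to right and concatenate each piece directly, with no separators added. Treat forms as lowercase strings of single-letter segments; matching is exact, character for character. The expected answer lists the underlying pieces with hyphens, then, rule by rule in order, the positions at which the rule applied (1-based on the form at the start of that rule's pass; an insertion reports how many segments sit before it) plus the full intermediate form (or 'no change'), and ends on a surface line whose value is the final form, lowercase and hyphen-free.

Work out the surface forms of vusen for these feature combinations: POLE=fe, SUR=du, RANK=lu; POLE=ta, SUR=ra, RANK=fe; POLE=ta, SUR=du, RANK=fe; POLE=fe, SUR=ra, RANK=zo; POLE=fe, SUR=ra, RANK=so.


cell POLE=fe, SUR=du, RANK=lu:
underlying: og-vusen-kak-or
1. 0 -> i / C _ C #: no change
2. e -> o, i -> u / B C0 _: fires at position(s) 6: ogvusonkakor
surface: ogvusonkakor

cell POLE=ta, SUR=ra, RANK=fe:
underlying: da-vusen-gb-bu
1. 0 -> i / C _ C #: no change
2. e -> o, i -> u / B C0 _: fires at position(s) 6: davusongbbu
surface: davusongbbu

cell POLE=ta, SUR=du, RANK=fe:
underlying: og-vusen-gb-bu
1. 0 -> i / C _ C #: no change
2. e -> o, i -> u / B C0 _: fires at position(s) 6: ogvusongbbu
surface: ogvusongbbu

cell POLE=fe, SUR=ra, RANK=zo:
underlying: da-vusen-kak-pez
1. 0 -> i / C _ C #: no change
2. e -> o, i -> u / B C0 _: fires at position(s) 6, 12: davusonkakpoz
surface: davusonkakpoz

cell POLE=fe, SUR=ra, RANK=so:
underlying: da-vusen-kak-n
1. 0 -> i / C _ C #: inserts after position(s) 10: davusenkakin
2. e -> o, i -> u / B C0 _: fires at position(s) 6, 11: davusonkakun
surface: davusonkakun


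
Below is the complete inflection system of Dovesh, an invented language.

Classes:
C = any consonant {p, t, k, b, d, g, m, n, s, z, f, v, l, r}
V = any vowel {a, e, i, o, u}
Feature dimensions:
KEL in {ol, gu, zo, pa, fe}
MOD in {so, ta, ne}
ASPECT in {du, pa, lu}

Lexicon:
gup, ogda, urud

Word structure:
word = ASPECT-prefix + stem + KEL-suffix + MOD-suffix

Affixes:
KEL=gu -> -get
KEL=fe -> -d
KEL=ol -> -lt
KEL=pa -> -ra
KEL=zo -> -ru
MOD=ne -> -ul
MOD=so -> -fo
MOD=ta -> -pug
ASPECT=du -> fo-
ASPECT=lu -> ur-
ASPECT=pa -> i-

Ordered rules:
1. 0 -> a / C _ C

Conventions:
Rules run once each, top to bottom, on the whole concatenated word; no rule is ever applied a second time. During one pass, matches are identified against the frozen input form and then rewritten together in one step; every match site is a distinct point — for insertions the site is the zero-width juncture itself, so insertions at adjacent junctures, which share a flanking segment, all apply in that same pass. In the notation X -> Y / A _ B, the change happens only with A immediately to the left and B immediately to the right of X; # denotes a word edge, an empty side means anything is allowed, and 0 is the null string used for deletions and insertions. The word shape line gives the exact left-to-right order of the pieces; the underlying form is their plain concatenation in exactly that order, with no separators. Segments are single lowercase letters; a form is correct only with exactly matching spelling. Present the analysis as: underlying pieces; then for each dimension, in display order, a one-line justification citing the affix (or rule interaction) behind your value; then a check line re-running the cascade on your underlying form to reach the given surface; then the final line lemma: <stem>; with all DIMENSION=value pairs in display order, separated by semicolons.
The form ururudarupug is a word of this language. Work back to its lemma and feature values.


underlying: ur-urud-ru-pug
KEL=zo - signalled by the affix -ru
MOD=ta - signalled by the affix -pug
ASPECT=lu - signalled by the affix ur-
check: ururudrupug -> ururudarupug
lemma: urud; KEL=zo; MOD=ta; ASPECT=lu


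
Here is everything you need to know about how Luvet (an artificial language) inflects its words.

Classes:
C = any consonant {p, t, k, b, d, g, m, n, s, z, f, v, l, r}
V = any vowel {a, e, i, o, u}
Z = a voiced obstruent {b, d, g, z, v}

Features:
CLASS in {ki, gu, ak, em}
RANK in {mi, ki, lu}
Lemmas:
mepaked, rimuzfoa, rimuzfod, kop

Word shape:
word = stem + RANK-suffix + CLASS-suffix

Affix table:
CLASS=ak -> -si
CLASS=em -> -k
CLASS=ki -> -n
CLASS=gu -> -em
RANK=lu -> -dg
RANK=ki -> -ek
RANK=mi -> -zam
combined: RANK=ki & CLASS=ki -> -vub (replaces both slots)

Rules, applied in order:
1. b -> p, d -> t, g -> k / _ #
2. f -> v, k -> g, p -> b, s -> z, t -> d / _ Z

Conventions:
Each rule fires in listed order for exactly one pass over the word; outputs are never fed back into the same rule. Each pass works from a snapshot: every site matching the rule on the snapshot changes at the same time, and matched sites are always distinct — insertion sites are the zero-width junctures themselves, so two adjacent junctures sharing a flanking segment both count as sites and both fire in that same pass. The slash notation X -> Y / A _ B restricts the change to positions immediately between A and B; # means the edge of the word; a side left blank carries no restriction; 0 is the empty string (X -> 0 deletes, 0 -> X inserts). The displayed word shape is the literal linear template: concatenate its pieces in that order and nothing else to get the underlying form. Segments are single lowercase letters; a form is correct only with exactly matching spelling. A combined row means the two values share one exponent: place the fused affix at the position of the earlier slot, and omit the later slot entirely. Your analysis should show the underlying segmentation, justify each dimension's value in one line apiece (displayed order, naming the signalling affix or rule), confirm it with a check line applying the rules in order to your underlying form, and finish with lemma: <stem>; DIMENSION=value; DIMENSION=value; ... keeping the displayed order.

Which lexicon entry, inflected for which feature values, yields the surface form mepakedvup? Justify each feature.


underlying: mepaked-vub
CLASS=ki - signalled by the combined affix row
RANK=ki - signalled by the combined affix row
check: mepakedvub -> mepakedvup -> mepakedvup
lemma: mepaked; CLASS=ki; RANK=ki


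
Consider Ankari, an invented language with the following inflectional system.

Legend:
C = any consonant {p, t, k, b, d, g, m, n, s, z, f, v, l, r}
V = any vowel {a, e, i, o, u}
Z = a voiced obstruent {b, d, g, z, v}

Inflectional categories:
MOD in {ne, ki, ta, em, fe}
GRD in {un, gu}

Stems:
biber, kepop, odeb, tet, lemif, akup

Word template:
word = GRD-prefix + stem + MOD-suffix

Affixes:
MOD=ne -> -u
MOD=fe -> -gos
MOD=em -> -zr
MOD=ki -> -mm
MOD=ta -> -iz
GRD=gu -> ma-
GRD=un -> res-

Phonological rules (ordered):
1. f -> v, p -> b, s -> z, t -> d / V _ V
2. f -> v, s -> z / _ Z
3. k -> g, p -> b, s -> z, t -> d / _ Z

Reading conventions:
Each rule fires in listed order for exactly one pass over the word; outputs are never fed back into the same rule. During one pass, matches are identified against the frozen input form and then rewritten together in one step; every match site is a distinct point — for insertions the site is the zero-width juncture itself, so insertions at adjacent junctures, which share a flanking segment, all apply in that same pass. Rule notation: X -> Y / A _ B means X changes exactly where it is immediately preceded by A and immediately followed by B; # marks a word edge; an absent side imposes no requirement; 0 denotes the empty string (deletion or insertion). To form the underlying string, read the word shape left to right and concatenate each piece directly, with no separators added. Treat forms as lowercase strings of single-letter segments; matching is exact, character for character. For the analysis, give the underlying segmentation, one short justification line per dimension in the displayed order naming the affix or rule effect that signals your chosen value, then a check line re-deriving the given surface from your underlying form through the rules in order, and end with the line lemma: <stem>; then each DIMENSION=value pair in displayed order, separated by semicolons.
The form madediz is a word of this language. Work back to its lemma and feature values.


underlying: ma-tet-iz
MOD=ta - signalled by the affix -iz
GRD=gu - signalled by the affix ma-
check: matetiz -> madediz -> madediz -> madediz
lemma: tet; MOD=ta; GRD=gu


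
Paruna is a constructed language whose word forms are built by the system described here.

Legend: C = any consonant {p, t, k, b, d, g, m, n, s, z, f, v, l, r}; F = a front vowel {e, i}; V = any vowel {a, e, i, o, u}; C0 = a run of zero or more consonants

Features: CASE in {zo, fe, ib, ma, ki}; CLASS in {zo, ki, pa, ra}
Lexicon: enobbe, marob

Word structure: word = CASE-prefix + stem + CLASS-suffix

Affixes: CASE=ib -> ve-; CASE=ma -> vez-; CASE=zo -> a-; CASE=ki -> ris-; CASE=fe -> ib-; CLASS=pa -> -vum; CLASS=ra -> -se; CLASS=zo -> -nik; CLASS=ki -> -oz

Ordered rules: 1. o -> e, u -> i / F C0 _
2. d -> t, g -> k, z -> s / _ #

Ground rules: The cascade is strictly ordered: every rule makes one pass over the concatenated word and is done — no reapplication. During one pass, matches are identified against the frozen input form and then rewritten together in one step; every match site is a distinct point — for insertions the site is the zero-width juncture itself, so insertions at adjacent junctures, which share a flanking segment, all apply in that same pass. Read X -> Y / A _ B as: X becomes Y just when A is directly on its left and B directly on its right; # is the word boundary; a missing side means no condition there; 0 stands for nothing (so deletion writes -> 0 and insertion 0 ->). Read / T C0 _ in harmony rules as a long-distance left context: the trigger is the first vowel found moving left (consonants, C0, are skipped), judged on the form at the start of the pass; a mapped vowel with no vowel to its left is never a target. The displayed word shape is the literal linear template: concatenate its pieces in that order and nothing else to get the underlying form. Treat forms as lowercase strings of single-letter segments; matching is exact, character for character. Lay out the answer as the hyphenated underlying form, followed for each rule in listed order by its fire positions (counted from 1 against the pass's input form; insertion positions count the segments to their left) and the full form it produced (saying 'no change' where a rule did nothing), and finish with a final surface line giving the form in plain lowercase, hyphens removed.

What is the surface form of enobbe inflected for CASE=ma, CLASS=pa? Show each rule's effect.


underlying: vez-enobbe-vum
1. o -> e, u -> i / F C0 _: fires at position(s) 6, 11: vezenebbevim
2. d -> t, g -> k, z -> s / _ #: no change
surface: vezenebbevim


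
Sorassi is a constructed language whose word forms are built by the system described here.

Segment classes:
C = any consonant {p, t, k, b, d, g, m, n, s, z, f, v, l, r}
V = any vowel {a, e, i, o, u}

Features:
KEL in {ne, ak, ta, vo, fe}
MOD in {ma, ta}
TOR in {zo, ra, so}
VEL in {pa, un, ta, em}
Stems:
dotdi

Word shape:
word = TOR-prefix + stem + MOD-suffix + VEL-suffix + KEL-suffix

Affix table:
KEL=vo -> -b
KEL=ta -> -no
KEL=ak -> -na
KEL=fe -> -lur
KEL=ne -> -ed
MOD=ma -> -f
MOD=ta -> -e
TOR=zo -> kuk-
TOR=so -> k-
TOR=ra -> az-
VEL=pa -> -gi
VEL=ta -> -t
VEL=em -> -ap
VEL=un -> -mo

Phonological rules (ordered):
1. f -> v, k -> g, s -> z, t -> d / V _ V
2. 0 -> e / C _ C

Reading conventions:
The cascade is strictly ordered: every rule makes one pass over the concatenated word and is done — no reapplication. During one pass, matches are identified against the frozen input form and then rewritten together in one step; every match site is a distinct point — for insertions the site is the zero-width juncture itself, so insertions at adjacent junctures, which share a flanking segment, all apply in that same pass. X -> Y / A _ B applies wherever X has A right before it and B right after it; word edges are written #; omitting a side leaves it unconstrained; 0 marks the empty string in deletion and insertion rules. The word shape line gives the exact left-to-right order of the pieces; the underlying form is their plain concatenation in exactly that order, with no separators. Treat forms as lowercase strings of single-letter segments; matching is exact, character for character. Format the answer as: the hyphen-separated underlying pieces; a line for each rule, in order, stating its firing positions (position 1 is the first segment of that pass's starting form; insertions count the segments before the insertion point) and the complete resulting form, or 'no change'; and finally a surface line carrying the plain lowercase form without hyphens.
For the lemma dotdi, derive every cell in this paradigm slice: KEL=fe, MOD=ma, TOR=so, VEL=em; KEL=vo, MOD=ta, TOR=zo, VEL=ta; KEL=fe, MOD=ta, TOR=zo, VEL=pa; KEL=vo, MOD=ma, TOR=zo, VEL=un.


cell KEL=fe, MOD=ma, TOR=so, VEL=em:
underlying: k-dotdi-f-ap-lur
1. f -> v, k -> g, s -> z, t -> d / V _ V: fires at position(s) 7: kdotdivaplur
2. 0 -> e / C _ C: inserts after position(s) 1, 4, 9: kedotedivapelur
surface: kedotedivapelur

cell KEL=vo, MOD=ta, TOR=zo, VEL=ta:
underlying: kuk-dotdi-e-t-b
1. f -> v, k -> g, s -> z, t -> d / V _ V: no change
2. 0 -> e / C _ C: inserts after position(s) 3, 6, 10: kukedotedieteb
surface: kukedotedieteb

cell KEL=fe, MOD=ta, TOR=zo, VEL=pa:
underlying: kuk-dotdi-e-gi-lur
1. f -> v, k -> g, s -> z, t -> d / V _ V: no change
2. 0 -> e / C _ C: inserts after position(s) 3, 6: kukedotediegilur
surface: kukedotediegilur

cell KEL=vo, MOD=ma, TOR=zo, VEL=un:
underlying: kuk-dotdi-f-mo-b
1. f -> v, k -> g, s -> z, t -> d / V _ V: no change
2. 0 -> e / C _ C: inserts after position(s) 3, 6, 9: kukedotedifemob
surface: kukedotedifemob


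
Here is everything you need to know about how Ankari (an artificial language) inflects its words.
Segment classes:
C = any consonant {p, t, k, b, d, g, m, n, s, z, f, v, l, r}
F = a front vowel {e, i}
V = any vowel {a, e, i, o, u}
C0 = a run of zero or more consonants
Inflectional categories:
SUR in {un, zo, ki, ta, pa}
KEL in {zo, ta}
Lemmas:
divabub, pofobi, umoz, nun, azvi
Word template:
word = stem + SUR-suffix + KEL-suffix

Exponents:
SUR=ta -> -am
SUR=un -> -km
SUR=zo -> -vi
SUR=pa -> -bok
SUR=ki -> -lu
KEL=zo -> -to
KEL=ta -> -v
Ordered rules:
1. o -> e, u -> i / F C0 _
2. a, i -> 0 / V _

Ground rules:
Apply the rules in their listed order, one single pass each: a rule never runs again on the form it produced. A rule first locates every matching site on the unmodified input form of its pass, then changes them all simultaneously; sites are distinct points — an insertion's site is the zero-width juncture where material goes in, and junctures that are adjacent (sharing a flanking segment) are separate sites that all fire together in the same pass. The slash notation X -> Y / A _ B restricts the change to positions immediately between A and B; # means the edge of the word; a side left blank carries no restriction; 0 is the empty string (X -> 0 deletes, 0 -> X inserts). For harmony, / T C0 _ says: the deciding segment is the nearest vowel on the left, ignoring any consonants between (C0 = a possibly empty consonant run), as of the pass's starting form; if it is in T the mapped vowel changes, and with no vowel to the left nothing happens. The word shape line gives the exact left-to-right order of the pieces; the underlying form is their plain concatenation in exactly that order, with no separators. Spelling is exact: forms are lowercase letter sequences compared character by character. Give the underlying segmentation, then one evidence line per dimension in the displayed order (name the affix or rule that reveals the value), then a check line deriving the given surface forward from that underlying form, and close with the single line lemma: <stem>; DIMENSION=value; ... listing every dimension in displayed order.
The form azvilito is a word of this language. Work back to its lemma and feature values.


underlying: azvi-lu-to
SUR=ki - signalled by the affix -lu
KEL=zo - signalled by the affix -to
check: azviluto -> azvilito -> azvilito
lemma: azvi; SUR=ki; KEL=zo


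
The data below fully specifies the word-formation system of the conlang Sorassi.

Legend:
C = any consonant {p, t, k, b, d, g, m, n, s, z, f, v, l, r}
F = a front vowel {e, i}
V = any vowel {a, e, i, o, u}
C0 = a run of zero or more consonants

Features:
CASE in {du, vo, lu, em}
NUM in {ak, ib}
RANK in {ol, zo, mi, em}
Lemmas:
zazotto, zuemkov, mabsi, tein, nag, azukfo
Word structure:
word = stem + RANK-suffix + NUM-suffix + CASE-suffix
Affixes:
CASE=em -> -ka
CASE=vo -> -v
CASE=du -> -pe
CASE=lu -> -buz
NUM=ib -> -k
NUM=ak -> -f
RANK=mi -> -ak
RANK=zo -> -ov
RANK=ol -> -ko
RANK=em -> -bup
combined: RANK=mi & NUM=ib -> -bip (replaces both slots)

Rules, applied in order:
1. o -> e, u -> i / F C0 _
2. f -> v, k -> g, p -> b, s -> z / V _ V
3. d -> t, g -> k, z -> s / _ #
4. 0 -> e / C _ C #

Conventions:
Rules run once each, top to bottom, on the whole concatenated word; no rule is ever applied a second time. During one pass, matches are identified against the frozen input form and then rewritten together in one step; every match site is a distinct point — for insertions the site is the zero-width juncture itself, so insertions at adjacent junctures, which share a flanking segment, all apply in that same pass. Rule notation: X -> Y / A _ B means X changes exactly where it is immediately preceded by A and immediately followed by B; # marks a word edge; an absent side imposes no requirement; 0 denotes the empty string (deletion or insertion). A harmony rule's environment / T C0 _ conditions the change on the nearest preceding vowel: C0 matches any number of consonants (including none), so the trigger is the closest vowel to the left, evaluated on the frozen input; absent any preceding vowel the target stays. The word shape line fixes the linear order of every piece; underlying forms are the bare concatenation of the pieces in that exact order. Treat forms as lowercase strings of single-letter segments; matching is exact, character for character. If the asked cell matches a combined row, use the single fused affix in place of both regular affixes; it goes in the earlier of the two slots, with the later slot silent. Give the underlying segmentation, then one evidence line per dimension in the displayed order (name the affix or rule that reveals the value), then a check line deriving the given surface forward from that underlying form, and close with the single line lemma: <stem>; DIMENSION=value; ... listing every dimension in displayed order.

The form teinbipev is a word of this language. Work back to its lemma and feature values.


underlying: tein-bip-v
CASE=vo - signalled by the affix -v
NUM=ib - signalled by the combined affix row
RANK=mi - signalled by the combined affix row
check: teinbipv -> teinbipv -> teinbipv -> teinbipv -> teinbipev
lemma: tein; CASE=vo; NUM=ib; RANK=mi
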